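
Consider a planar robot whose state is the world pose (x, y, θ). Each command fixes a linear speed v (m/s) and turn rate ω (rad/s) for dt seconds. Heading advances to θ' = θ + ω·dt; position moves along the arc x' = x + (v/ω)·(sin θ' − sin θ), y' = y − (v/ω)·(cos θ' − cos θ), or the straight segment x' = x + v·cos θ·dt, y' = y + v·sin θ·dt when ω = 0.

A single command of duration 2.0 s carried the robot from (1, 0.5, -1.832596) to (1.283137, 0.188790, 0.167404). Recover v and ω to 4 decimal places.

Δθ = 0.167404 − -1.832596 = 2.000000
ω = Δθ/dt = 2.000000/2.0 = 1.0000
R = −Δy/(cos θ' − cos θ) = 0.2500
v = R·ω = 0.2500·1.0000 = 0.2500

v = 0.2500, ω = 1.0000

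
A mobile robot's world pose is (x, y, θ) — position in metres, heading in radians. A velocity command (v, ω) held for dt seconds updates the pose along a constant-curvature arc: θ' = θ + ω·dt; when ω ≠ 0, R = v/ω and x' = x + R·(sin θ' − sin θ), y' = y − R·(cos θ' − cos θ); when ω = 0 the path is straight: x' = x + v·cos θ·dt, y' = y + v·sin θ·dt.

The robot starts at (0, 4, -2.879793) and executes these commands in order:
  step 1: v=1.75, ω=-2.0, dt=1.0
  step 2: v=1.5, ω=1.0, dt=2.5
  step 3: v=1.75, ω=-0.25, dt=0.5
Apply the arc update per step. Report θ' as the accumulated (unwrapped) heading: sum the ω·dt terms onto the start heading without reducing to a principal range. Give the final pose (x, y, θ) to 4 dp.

(-4.2728, 5.7635, -2.5048)

step 1: θ'=-4.8798 (R=-0.8750) → pose (-1.0892, 4.9910, -4.8798)
step 2: θ'=-2.3798 (R=1.5000) → pose (-3.6036, 6.3263, -2.3798)
step 3: θ'=-2.5048 (R=-7.0000) → pose (-4.2728, 5.7635, -2.5048)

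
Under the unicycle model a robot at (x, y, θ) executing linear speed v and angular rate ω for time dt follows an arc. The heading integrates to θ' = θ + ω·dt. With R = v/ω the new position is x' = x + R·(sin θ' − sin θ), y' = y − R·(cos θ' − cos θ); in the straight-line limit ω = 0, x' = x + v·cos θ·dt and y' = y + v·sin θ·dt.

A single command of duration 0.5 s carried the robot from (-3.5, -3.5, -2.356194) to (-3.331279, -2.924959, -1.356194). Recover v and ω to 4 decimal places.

Δθ = -1.356194 − -2.356194 = 1.000000
ω = Δθ/dt = 1.000000/0.5 = 2.0000
R = −Δy/(cos θ' − cos θ) = -0.6250
v = R·ω = -0.6250·2.0000 = -1.2500

v = -1.2500, ω = 2.0000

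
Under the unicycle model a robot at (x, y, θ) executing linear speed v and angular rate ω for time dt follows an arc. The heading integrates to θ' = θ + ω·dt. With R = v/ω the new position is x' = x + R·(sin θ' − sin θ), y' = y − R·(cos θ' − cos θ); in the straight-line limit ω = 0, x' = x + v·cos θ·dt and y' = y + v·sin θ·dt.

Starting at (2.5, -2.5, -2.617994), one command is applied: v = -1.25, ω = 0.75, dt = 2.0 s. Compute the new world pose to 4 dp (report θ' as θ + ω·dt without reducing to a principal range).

(3.1654, -0.3275, -1.1180)

θ' = -2.6180 + 0.75·2.0 = -1.1180
R = v/ω = -1.25/0.75 = -1.6667
x' = 2.5 + -1.6667·(sin -1.1180 − sin -2.6180) = 3.1654
y' = -2.5 − -1.6667·(cos -1.1180 − cos -2.6180) = -0.3275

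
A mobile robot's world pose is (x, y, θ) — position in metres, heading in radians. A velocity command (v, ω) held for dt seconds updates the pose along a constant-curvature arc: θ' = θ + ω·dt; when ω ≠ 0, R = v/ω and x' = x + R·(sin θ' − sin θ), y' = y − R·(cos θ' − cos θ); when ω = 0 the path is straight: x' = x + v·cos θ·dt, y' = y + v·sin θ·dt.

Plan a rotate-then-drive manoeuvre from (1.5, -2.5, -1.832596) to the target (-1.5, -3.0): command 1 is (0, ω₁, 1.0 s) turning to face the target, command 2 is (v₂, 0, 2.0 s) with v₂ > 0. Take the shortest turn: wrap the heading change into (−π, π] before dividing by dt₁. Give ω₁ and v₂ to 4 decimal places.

ω₁ = -1.1438, v₂ = 1.5207

heading to target = atan2(-3−-2.5, -1.5−1.5) = -2.9764
Δθ = wrap(-2.9764 − -1.8326) = -1.1438; ω₁ = Δθ/dt₁ = -1.1438
distance = √((-1.5−1.5)² + (-3−-2.5)²) = 3.0414; v₂ = distance/dt₂ = 1.5207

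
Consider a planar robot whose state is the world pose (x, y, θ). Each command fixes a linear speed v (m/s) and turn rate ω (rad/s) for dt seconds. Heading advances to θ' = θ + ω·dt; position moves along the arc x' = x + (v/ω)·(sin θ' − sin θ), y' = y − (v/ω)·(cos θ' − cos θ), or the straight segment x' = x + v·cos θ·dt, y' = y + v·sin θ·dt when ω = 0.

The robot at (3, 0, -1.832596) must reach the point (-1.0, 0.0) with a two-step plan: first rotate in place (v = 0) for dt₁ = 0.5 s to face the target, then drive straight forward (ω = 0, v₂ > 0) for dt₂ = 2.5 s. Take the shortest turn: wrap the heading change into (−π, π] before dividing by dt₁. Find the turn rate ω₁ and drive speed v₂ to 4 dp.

heading to target = atan2(0−0, -1−3) = 3.1416
Δθ = wrap(3.1416 − -1.8326) = -1.3090; ω₁ = Δθ/dt₁ = -2.6180
distance = √((-1−3)² + (0−0)²) = 4.0000; v₂ = distance/dt₂ = 1.6000

ω₁ = -2.6180, v₂ = 1.6000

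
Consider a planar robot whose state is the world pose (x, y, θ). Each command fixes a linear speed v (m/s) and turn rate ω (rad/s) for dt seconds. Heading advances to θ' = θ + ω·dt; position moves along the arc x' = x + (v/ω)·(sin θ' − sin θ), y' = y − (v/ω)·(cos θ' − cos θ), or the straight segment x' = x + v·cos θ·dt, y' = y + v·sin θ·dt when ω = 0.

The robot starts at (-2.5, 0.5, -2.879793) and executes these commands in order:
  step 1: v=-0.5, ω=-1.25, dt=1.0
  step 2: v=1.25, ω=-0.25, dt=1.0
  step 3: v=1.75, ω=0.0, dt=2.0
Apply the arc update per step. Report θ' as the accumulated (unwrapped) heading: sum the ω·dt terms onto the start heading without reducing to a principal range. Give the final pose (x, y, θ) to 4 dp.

(-3.7560, 4.7604, -4.3798)

step 1: θ'=-4.1298 (R=0.4000) → pose (-2.0625, 0.3337, -4.1298)
step 2: θ'=-4.3798 (R=-5.0000) → pose (-2.6133, 1.4522, -4.3798)
step 3: θ'=-4.3798 (straight) → pose (-3.7560, 4.7604, -4.3798)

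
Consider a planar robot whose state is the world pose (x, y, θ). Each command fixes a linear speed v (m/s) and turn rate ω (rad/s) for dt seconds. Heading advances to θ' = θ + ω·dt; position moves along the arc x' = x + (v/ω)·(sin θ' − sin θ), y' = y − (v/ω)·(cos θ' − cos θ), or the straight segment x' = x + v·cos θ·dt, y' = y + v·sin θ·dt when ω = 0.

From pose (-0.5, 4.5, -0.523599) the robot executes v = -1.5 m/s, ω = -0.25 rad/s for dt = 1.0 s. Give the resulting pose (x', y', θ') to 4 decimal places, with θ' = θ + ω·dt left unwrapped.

θ' = -0.5236 + -0.25·1.0 = -0.7736
R = v/ω = -1.5/-0.25 = 6.0000
x' = -0.5 + 6.0000·(sin -0.7736 − sin -0.5236) = -1.6923
y' = 4.5 − 6.0000·(cos -0.7736 − cos -0.5236) = 5.4037

(-1.6923, 5.4037, -0.7736)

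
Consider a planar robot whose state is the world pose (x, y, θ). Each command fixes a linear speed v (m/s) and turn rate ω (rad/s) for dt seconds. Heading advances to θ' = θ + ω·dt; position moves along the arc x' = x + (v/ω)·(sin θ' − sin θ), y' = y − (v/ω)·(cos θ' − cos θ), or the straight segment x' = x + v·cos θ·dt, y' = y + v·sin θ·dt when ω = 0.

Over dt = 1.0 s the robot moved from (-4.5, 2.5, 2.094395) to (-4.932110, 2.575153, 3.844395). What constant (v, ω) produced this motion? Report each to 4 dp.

Δθ = 3.844395 − 2.094395 = 1.750000
ω = Δθ/dt = 1.750000/1.0 = 1.7500
R = Δx/(sin θ' − sin θ) = 0.2857
v = R·ω = 0.2857·1.7500 = 0.5000

v = 0.5000, ω = 1.7500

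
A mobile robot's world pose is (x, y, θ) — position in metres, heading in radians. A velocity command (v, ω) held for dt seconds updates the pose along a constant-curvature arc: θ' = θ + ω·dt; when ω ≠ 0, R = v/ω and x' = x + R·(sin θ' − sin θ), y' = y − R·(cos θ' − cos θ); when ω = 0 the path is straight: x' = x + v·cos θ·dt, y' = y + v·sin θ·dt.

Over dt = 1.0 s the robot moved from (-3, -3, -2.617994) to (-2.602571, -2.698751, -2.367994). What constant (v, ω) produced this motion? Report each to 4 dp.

v = -0.5000, ω = 0.2500

Δθ = -2.367994 − -2.617994 = 0.250000
ω = Δθ/dt = 0.250000/1.0 = 0.2500
R = Δx/(sin θ' − sin θ) = -2.0000
v = R·ω = -2.0000·0.2500 = -0.5000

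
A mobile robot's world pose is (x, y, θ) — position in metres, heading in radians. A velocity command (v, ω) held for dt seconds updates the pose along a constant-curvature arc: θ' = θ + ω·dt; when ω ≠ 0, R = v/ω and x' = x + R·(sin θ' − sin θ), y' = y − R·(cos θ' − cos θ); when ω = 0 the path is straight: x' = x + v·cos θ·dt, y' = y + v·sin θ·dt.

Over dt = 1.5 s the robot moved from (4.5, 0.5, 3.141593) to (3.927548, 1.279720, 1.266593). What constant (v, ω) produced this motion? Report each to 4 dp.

v = 0.7500, ω = -1.2500

Δθ = 1.266593 − 3.141593 = -1.875000
ω = Δθ/dt = -1.875000/1.5 = -1.2500
R = −Δy/(cos θ' − cos θ) = -0.6000
v = R·ω = -0.6000·-1.2500 = 0.7500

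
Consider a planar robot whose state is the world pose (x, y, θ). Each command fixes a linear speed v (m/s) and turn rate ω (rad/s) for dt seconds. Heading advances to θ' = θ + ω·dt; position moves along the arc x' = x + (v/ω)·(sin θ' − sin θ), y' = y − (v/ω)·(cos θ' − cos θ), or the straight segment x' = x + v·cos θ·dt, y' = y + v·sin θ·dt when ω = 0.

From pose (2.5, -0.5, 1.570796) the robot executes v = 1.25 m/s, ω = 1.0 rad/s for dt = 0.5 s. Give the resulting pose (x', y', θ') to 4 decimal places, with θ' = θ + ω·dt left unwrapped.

θ' = 1.5708 + 1.0·0.5 = 2.0708
R = v/ω = 1.25/1.0 = 1.2500
x' = 2.5 + 1.2500·(sin 2.0708 − sin 1.5708) = 2.3470
y' = -0.5 − 1.2500·(cos 2.0708 − cos 1.5708) = 0.0993

(2.3470, 0.0993, 2.0708)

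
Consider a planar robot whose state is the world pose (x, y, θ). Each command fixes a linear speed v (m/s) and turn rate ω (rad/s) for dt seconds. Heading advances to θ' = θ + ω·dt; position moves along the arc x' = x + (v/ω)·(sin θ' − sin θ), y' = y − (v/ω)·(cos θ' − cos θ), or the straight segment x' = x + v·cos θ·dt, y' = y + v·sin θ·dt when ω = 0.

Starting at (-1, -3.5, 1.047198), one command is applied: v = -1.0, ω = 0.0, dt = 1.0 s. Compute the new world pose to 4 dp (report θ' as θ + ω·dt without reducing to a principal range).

(-1.5000, -4.3660, 1.0472)

θ' = 1.0472 + 0.0·1.0 = 1.0472
ω = 0 → straight: x' = -1 + -1.0·cos(1.0472)·1.0 = -1.5000
y' = -3.5 + -1.0·sin(1.0472)·1.0 = -4.3660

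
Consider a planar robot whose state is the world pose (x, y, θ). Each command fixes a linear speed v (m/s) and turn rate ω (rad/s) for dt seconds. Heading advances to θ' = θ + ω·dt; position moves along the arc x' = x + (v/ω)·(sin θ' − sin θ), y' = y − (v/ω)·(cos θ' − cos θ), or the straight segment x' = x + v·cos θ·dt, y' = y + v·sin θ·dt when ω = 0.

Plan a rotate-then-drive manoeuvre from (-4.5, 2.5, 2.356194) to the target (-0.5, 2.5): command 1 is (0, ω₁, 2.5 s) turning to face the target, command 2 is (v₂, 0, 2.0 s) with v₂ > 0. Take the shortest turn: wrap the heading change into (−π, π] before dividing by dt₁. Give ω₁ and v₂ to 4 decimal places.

ω₁ = -0.9425, v₂ = 2.0000

heading to target = atan2(2.5−2.5, -0.5−-4.5) = 0.0000
Δθ = wrap(0.0000 − 2.3562) = -2.3562; ω₁ = Δθ/dt₁ = -0.9425
distance = √((-0.5−-4.5)² + (2.5−2.5)²) = 4.0000; v₂ = distance/dt₂ = 2.0000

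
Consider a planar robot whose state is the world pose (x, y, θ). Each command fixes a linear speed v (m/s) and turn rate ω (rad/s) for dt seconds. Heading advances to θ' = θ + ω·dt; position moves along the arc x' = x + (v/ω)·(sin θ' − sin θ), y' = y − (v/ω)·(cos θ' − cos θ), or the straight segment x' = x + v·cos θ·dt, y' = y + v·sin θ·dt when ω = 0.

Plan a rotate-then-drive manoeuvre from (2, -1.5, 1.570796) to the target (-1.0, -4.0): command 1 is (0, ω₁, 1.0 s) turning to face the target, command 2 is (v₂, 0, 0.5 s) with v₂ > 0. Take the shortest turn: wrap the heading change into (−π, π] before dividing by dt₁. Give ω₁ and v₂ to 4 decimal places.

heading to target = atan2(-4−-1.5, -1−2) = -2.4469
Δθ = wrap(-2.4469 − 1.5708) = 2.2655; ω₁ = Δθ/dt₁ = 2.2655
distance = √((-1−2)² + (-4−-1.5)²) = 3.9051; v₂ = distance/dt₂ = 7.8102

ω₁ = 2.2655, v₂ = 7.8102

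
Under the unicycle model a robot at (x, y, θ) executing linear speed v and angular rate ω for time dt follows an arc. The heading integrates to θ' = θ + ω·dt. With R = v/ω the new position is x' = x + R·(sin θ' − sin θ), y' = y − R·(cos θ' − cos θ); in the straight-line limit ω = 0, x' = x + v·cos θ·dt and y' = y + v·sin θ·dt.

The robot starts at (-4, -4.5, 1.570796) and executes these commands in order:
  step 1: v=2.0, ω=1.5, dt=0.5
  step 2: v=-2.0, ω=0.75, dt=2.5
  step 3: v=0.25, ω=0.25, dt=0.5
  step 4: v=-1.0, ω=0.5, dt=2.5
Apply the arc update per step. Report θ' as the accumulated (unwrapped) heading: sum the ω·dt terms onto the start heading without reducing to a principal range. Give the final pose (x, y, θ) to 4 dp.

(-0.6840, -0.9259, 5.5708)

step 1: θ'=2.3208 (R=1.3333) → pose (-4.3577, -3.5911, 2.3208)
step 2: θ'=4.1958 (R=-2.6667) → pose (-0.0879, -3.0906, 4.1958)
step 3: θ'=4.3208 (R=1.0000) → pose (-0.1427, -3.2028, 4.3208)
step 4: θ'=5.5708 (R=-2.0000) → pose (-0.6840, -0.9259, 5.5708)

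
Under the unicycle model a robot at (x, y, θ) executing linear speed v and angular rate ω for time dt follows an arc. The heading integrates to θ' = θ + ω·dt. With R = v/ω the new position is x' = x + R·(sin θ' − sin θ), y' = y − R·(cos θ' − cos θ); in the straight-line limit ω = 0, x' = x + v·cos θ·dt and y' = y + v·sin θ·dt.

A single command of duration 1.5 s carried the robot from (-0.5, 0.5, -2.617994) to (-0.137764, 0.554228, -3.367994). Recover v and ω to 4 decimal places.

Δθ = -3.367994 − -2.617994 = -0.750000
ω = Δθ/dt = -0.750000/1.5 = -0.5000
R = Δx/(sin θ' − sin θ) = 0.5000
v = R·ω = 0.5000·-0.5000 = -0.2500

v = -0.2500, ω = -0.5000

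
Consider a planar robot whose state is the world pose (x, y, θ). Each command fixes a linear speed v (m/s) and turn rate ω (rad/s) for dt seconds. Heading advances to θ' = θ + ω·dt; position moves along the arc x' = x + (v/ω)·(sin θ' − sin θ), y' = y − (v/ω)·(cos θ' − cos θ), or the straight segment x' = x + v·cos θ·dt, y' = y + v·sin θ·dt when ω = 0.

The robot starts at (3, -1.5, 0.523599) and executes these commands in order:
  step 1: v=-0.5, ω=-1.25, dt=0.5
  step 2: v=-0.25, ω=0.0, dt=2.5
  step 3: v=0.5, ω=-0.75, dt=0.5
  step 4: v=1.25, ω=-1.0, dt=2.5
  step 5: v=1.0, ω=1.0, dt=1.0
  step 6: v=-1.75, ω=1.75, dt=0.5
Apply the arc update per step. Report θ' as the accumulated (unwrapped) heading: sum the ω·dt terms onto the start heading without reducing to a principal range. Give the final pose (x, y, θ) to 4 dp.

(1.2268, -3.6478, -1.1014)

step 1: θ'=-0.1014 (R=0.4000) → pose (2.7595, -1.5515, -0.1014)
step 2: θ'=-0.1014 (straight) → pose (2.1377, -1.4883, -0.1014)
step 3: θ'=-0.4764 (R=-0.6667) → pose (2.3760, -1.5591, -0.4764)
step 4: θ'=-2.9764 (R=-1.2500) → pose (2.0083, -3.9029, -2.9764)
step 5: θ'=-1.9764 (R=1.0000) → pose (1.2539, -4.4947, -1.9764)
step 6: θ'=-1.1014 (R=-1.0000) → pose (1.2268, -3.6478, -1.1014)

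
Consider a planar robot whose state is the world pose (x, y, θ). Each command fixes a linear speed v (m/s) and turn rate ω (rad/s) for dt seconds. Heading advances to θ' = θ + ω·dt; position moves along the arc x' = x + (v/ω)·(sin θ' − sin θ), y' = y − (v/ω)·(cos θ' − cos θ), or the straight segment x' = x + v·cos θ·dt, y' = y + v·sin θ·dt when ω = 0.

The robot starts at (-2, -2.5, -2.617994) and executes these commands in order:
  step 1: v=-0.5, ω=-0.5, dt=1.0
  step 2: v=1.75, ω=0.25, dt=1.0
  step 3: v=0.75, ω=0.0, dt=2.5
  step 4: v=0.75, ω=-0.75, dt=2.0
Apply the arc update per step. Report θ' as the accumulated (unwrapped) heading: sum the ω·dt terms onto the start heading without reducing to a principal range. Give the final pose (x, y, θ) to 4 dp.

step 1: θ'=-3.1180 (R=1.0000) → pose (-1.5236, -2.3663, -3.1180)
step 2: θ'=-2.8680 (R=7.0000) → pose (-3.2498, -2.6247, -2.8680)
step 3: θ'=-2.8680 (straight) → pose (-5.0551, -3.1313, -2.8680)
step 4: θ'=-4.3680 (R=-1.0000) → pose (-6.2665, -2.5062, -4.3680)

(-6.2665, -2.5062, -4.3680)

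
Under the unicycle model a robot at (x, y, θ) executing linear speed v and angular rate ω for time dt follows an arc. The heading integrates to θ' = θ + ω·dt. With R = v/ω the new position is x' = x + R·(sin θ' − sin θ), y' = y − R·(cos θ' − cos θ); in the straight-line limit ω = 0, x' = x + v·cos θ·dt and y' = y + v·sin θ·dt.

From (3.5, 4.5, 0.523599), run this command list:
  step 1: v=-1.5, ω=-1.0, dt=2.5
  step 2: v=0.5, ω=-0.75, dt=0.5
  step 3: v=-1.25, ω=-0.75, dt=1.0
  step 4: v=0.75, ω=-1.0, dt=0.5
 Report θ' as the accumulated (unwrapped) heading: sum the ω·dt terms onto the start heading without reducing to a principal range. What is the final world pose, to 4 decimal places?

(1.9870, 6.7546, -3.6014)

step 1: θ'=-1.9764 (R=1.5000) → pose (1.3717, 6.3909, -1.9764)
step 2: θ'=-2.3514 (R=-0.6667) → pose (1.2328, 6.1848, -2.3514)
step 3: θ'=-3.1014 (R=1.6667) → pose (2.3500, 6.6773, -3.1014)
step 4: θ'=-3.6014 (R=-0.7500) → pose (1.9870, 6.7546, -3.6014)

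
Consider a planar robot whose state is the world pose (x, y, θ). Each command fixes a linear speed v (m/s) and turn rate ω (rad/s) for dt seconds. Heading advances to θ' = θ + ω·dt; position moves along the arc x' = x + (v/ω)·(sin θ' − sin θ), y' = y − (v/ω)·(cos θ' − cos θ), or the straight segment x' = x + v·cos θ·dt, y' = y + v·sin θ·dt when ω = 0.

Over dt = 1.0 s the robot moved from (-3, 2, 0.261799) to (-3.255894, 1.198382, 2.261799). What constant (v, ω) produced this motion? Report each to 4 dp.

Δθ = 2.261799 − 0.261799 = 2.000000
ω = Δθ/dt = 2.000000/1.0 = 2.0000
R = −Δy/(cos θ' − cos θ) = -0.5000
v = R·ω = -0.5000·2.0000 = -1.0000

v = -1.0000, ω = 2.0000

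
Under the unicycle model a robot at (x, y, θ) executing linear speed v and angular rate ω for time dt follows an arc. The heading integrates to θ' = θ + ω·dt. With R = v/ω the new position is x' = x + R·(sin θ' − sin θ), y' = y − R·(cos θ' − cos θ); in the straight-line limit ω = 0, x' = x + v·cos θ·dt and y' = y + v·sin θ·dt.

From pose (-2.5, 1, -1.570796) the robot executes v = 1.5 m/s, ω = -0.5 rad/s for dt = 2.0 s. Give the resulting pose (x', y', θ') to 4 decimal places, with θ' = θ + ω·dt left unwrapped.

(-3.8791, -1.5244, -2.5708)

θ' = -1.5708 + -0.5·2.0 = -2.5708
R = v/ω = 1.5/-0.5 = -3.0000
x' = -2.5 + -3.0000·(sin -2.5708 − sin -1.5708) = -3.8791
y' = 1 − -3.0000·(cos -2.5708 − cos -1.5708) = -1.5244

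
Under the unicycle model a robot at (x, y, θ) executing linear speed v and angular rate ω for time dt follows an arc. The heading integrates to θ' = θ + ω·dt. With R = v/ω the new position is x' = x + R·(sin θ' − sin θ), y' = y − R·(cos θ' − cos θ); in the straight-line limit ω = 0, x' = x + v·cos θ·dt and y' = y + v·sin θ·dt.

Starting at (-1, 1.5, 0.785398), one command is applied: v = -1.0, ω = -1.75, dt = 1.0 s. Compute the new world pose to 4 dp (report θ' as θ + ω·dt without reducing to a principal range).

(-1.8737, 1.5785, -0.9646)

θ' = 0.7854 + -1.75·1.0 = -0.9646
R = v/ω = -1.0/-1.75 = 0.5714
x' = -1 + 0.5714·(sin -0.9646 − sin 0.7854) = -1.8737
y' = 1.5 − 0.5714·(cos -0.9646 − cos 0.7854) = 1.5785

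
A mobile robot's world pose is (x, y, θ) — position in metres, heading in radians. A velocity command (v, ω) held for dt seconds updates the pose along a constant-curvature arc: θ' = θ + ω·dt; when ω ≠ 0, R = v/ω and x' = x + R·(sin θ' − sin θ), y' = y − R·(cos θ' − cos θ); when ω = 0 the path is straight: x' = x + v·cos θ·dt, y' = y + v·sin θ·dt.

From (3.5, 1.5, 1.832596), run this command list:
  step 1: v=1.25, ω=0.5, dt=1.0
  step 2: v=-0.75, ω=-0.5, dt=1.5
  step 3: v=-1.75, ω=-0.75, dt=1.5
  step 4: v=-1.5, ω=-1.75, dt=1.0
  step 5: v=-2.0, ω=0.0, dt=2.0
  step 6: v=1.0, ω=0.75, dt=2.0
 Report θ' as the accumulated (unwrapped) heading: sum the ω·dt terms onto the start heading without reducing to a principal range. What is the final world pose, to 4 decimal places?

(1.2611, 2.8812, 0.2076)

step 1: θ'=2.3326 (R=2.5000) → pose (2.8942, 2.5785, 2.3326)
step 2: θ'=1.5826 (R=1.5000) → pose (3.3087, 1.5609, 1.5826)
step 3: θ'=0.4576 (R=2.3333) → pose (2.0064, -0.5599, 0.4576)
step 4: θ'=-1.2924 (R=0.8571) → pose (0.8035, -0.0265, -1.2924)
step 5: θ'=-1.2924 (straight) → pose (-0.2957, 3.8195, -1.2924)
step 6: θ'=0.2076 (R=1.3333) → pose (1.2611, 2.8812, 0.2076)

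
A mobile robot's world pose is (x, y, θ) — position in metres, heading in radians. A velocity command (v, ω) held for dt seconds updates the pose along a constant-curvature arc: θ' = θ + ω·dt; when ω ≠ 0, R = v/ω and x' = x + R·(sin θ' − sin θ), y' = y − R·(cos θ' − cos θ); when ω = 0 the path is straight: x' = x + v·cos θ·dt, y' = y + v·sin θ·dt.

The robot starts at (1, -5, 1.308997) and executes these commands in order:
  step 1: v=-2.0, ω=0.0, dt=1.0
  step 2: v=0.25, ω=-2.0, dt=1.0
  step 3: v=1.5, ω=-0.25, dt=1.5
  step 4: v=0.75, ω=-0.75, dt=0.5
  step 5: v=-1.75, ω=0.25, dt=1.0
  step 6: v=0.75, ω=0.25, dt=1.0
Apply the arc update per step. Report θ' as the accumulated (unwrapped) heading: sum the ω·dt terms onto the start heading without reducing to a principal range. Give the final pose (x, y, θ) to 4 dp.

step 1: θ'=1.3090 (straight) → pose (0.4824, -6.9319, 1.3090)
step 2: θ'=-0.6910 (R=-0.1250) → pose (0.6828, -6.8679, -0.6910)
step 3: θ'=-1.0660 (R=-6.0000) → pose (2.1106, -8.5898, -1.0660)
step 4: θ'=-1.4410 (R=-1.0000) → pose (2.2269, -8.9440, -1.4410)
step 5: θ'=-1.1910 (R=-7.0000) → pose (1.7869, -7.2549, -1.1910)
step 6: θ'=-0.9410 (R=3.0000) → pose (2.1487, -7.9096, -0.9410)

(2.1487, -7.9096, -0.9410)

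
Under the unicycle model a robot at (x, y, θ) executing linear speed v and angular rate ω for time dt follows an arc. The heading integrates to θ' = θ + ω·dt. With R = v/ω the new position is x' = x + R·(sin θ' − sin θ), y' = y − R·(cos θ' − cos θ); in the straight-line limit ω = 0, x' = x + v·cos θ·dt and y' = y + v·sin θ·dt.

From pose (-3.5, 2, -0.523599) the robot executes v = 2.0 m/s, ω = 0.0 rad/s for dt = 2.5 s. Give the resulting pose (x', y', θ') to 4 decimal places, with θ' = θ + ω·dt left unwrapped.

(0.8301, -0.5000, -0.5236)

θ' = -0.5236 + 0.0·2.5 = -0.5236
ω = 0 → straight: x' = -3.5 + 2.0·cos(-0.5236)·2.5 = 0.8301
y' = 2 + 2.0·sin(-0.5236)·2.5 = -0.5000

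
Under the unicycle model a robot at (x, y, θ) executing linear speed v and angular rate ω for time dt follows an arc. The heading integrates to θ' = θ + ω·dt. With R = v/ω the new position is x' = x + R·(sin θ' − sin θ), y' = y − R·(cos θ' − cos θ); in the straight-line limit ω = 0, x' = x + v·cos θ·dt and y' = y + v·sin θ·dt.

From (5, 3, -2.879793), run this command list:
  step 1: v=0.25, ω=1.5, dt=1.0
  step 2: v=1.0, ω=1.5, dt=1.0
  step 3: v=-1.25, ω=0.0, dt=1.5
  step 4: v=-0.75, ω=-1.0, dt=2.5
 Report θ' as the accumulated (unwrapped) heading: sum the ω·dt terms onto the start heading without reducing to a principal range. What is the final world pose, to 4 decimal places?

(3.1449, 3.3345, -2.3798)

step 1: θ'=-1.3798 (R=0.1667) → pose (4.8795, 2.8074, -1.3798)
step 2: θ'=0.1202 (R=0.6667) → pose (5.6140, 2.2721, 0.1202)
step 3: θ'=0.1202 (straight) → pose (3.7525, 2.0472, 0.1202)
step 4: θ'=-2.3798 (R=0.7500) → pose (3.1449, 3.3345, -2.3798)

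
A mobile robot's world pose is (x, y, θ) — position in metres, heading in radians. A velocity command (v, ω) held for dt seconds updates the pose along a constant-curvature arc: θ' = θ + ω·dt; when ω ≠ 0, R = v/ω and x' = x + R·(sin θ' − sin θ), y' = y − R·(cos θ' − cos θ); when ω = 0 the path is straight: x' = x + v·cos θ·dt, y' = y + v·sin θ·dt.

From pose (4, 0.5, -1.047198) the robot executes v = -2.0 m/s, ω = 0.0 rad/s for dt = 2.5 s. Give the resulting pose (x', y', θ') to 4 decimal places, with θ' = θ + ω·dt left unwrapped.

(1.5000, 4.8301, -1.0472)

θ' = -1.0472 + 0.0·2.5 = -1.0472
ω = 0 → straight: x' = 4 + -2.0·cos(-1.0472)·2.5 = 1.5000
y' = 0.5 + -2.0·sin(-1.0472)·2.5 = 4.8301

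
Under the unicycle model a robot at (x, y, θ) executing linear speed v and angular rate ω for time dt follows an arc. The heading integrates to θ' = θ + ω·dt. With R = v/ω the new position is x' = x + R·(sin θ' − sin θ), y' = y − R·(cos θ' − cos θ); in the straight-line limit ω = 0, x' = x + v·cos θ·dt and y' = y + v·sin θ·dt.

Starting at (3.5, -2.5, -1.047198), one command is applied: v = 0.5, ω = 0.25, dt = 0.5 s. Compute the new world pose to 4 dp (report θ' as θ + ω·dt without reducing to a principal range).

(3.6382, -2.7081, -0.9222)

θ' = -1.0472 + 0.25·0.5 = -0.9222
R = v/ω = 0.5/0.25 = 2.0000
x' = 3.5 + 2.0000·(sin -0.9222 − sin -1.0472) = 3.6382
y' = -2.5 − 2.0000·(cos -0.9222 − cos -1.0472) = -2.7081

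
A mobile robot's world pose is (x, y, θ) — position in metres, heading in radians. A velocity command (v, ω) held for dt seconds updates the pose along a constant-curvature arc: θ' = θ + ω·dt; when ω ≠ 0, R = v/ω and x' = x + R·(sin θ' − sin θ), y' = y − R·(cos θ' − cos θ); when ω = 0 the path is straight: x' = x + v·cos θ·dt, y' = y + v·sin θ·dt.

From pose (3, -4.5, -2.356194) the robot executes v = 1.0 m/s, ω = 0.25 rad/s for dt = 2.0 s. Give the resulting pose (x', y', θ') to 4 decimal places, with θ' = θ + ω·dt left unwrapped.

(1.9902, -6.2023, -1.8562)

θ' = -2.3562 + 0.25·2.0 = -1.8562
R = v/ω = 1.0/0.25 = 4.0000
x' = 3 + 4.0000·(sin -1.8562 − sin -2.3562) = 1.9902
y' = -4.5 − 4.0000·(cos -1.8562 − cos -2.3562) = -6.2023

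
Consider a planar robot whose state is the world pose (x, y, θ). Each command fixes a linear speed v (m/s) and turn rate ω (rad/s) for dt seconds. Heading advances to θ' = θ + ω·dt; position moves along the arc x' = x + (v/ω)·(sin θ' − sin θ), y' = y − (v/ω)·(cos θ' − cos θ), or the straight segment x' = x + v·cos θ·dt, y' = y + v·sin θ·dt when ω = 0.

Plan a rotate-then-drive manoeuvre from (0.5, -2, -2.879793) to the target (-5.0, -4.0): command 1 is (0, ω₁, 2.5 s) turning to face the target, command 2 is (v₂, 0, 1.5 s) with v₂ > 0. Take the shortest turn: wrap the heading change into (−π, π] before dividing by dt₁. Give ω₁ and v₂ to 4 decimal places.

ω₁ = 0.0348, v₂ = 3.9016

heading to target = atan2(-4−-2, -5−0.5) = -2.7928
Δθ = wrap(-2.7928 − -2.8798) = 0.0870; ω₁ = Δθ/dt₁ = 0.0348
distance = √((-5−0.5)² + (-4−-2)²) = 5.8523; v₂ = distance/dt₂ = 3.9016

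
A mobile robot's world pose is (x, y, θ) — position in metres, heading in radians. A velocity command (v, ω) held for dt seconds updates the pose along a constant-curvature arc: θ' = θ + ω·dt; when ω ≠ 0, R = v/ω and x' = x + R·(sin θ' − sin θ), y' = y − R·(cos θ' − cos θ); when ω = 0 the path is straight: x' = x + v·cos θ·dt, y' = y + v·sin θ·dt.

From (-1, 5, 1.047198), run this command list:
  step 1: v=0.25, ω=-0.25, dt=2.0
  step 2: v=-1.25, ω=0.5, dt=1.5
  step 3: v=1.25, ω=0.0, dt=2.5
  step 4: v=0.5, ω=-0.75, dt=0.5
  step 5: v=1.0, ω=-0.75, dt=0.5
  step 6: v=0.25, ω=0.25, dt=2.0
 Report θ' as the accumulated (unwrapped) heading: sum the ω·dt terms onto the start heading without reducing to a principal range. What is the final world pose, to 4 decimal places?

step 1: θ'=0.5472 (R=-1.0000) → pose (-0.6543, 5.3540, 0.5472)
step 2: θ'=1.2972 (R=-2.5000) → pose (-1.7605, 3.8945, 1.2972)
step 3: θ'=1.2972 (straight) → pose (-0.9162, 6.9033, 1.2972)
step 4: θ'=0.9222 (R=-0.6667) → pose (-0.8056, 7.1259, 0.9222)
step 5: θ'=0.5472 (R=-1.3333) → pose (-0.4367, 7.4591, 0.5472)
step 6: θ'=1.0472 (R=1.0000) → pose (-0.0910, 7.8131, 1.0472)

(-0.0910, 7.8131, 1.0472)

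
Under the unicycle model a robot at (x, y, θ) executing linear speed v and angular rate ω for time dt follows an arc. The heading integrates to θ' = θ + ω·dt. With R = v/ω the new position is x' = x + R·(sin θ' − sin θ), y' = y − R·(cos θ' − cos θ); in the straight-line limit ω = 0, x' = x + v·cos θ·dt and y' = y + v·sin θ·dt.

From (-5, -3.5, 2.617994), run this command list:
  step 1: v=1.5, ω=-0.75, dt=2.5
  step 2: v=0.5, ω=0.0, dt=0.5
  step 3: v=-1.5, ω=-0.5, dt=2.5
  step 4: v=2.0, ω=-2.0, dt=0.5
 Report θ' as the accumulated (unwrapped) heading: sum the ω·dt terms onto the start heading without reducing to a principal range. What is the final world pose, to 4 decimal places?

(-8.1427, -1.3497, -1.5070)

step 1: θ'=0.7430 (R=-2.0000) → pose (-5.3530, -0.2951, 0.7430)
step 2: θ'=0.7430 (straight) → pose (-5.1689, -0.1259, 0.7430)
step 3: θ'=-0.5070 (R=3.0000) → pose (-8.6551, -0.5392, -0.5070)
step 4: θ'=-1.5070 (R=-1.0000) → pose (-8.1427, -1.3497, -1.5070)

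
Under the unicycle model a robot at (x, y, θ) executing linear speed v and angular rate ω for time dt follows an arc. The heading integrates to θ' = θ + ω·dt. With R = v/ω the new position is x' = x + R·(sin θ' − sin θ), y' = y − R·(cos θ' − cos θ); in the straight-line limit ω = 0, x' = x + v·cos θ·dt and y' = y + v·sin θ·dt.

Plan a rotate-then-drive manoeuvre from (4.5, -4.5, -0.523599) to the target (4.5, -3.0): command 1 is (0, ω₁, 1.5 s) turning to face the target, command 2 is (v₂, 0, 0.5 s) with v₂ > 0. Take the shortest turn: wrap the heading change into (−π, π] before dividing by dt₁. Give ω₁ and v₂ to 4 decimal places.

ω₁ = 1.3963, v₂ = 3.0000

heading to target = atan2(-3−-4.5, 4.5−4.5) = 1.5708
Δθ = wrap(1.5708 − -0.5236) = 2.0944; ω₁ = Δθ/dt₁ = 1.3963
distance = √((4.5−4.5)² + (-3−-4.5)²) = 1.5000; v₂ = distance/dt₂ = 3.0000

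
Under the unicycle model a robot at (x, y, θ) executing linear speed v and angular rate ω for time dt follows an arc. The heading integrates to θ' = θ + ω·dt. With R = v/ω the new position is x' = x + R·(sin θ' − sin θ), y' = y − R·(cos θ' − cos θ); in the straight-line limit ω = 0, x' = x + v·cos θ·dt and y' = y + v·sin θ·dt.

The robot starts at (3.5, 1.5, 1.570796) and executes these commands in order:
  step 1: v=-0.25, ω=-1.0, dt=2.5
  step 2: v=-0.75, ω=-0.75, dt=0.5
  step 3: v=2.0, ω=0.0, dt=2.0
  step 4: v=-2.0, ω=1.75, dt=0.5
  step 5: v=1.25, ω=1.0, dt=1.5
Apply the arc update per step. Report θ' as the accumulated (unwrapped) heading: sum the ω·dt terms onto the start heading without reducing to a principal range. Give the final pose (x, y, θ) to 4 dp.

(4.9302, -0.8978, 1.0708)

step 1: θ'=-0.9292 (R=0.2500) → pose (3.0497, 1.3504, -0.9292)
step 2: θ'=-1.3042 (R=1.0000) → pose (2.8862, 1.6854, -1.3042)
step 3: θ'=-1.3042 (straight) → pose (3.9400, -2.1733, -1.3042)
step 4: θ'=-0.4292 (R=-1.1429) → pose (3.3131, -1.4352, -0.4292)
step 5: θ'=1.0708 (R=1.2500) → pose (4.9302, -0.8978, 1.0708)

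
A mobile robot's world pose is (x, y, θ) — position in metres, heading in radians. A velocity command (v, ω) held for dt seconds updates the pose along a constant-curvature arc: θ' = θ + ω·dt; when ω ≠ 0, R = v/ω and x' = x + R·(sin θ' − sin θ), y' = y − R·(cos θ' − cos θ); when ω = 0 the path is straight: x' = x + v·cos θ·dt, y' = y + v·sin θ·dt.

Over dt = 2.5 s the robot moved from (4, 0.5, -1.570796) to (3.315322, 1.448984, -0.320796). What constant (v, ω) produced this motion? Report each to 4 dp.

v = -0.5000, ω = 0.5000

Δθ = -0.320796 − -1.570796 = 1.250000
ω = Δθ/dt = 1.250000/2.5 = 0.5000
R = −Δy/(cos θ' − cos θ) = -1.0000
v = R·ω = -1.0000·0.5000 = -0.5000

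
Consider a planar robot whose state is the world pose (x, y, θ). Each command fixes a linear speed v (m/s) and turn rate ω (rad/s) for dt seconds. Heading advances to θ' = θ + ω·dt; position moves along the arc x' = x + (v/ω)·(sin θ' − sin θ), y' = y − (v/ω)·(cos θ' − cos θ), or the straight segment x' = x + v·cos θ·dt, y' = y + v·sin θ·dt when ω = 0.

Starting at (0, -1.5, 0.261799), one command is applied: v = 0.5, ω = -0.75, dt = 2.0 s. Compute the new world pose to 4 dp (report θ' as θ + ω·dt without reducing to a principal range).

θ' = 0.2618 + -0.75·2.0 = -1.2382
R = v/ω = 0.5/-0.75 = -0.6667
x' = 0 + -0.6667·(sin -1.2382 − sin 0.2618) = 0.8027
y' = -1.5 − -0.6667·(cos -1.2382 − cos 0.2618) = -1.9263

(0.8027, -1.9263, -1.2382)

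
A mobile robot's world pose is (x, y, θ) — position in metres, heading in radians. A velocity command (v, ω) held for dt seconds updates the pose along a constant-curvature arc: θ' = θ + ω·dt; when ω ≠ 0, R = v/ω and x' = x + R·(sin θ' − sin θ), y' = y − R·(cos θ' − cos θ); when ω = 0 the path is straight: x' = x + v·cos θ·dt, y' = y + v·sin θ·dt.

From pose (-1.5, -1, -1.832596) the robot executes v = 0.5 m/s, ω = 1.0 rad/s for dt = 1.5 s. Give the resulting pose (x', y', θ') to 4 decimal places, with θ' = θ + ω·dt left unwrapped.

θ' = -1.8326 + 1.0·1.5 = -0.3326
R = v/ω = 0.5/1.0 = 0.5000
x' = -1.5 + 0.5000·(sin -0.3326 − sin -1.8326) = -1.1803
y' = -1 − 0.5000·(cos -0.3326 − cos -1.8326) = -1.6020

(-1.1803, -1.6020, -0.3326)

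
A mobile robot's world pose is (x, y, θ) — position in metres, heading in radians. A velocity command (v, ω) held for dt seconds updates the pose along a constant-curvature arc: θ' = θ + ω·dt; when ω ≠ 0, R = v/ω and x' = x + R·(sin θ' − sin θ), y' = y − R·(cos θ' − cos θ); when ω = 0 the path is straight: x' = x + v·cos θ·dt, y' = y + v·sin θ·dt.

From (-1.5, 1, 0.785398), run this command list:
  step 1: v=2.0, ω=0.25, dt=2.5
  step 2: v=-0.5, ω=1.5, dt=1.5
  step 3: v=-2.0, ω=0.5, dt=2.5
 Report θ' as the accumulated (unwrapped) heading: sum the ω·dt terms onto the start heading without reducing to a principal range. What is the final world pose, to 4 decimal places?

(3.1733, 9.2970, 4.9104)

step 1: θ'=1.4104 (R=8.0000) → pose (0.7405, 5.3792, 1.4104)
step 2: θ'=3.6604 (R=-0.3333) → pose (1.2348, 5.0365, 3.6604)
step 3: θ'=4.9104 (R=-4.0000) → pose (3.1733, 9.2970, 4.9104)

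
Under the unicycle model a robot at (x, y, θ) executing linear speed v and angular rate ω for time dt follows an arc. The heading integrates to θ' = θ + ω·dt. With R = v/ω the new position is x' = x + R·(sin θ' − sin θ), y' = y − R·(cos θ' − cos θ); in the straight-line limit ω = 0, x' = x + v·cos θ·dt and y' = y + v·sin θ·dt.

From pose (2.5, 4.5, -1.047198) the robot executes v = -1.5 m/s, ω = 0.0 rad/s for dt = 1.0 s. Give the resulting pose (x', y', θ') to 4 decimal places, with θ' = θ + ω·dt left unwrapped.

(1.7500, 5.7990, -1.0472)

θ' = -1.0472 + 0.0·1.0 = -1.0472
ω = 0 → straight: x' = 2.5 + -1.5·cos(-1.0472)·1.0 = 1.7500
y' = 4.5 + -1.5·sin(-1.0472)·1.0 = 5.7990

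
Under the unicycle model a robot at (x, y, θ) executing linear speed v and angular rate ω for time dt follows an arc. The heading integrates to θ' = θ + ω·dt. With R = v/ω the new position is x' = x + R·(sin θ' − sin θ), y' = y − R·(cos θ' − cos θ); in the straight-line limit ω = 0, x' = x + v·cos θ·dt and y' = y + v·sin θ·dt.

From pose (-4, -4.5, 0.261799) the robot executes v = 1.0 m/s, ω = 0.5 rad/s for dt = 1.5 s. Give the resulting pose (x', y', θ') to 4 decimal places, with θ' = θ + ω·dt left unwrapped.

θ' = 0.2618 + 0.5·1.5 = 1.0118
R = v/ω = 1.0/0.5 = 2.0000
x' = -4 + 2.0000·(sin 1.0118 − sin 0.2618) = -2.8221
y' = -4.5 − 2.0000·(cos 1.0118 − cos 0.2618) = -3.6288

(-2.8221, -3.6288, 1.0118)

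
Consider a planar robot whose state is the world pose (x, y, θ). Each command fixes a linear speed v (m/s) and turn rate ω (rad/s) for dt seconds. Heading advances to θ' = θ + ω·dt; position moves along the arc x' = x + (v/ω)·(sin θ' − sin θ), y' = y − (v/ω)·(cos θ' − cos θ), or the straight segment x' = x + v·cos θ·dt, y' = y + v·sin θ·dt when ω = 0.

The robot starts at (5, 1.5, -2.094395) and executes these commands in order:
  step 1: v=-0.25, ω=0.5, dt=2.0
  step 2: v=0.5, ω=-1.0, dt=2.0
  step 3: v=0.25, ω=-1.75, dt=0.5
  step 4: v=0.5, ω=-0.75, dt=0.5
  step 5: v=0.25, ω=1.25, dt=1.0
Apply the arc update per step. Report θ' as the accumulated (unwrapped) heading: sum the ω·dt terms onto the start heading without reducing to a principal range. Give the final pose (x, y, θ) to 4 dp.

(4.1515, 1.6356, -3.0944)

step 1: θ'=-1.0944 (R=-0.5000) → pose (5.0113, 1.9793, -1.0944)
step 2: θ'=-3.0944 (R=-0.5000) → pose (4.5906, 1.2506, -3.0944)
step 3: θ'=-3.9694 (R=-0.1429) → pose (4.4786, 1.2966, -3.9694)
step 4: θ'=-4.3444 (R=-0.6667) → pose (4.3476, 1.5078, -4.3444)
step 5: θ'=-3.0944 (R=0.2000) → pose (4.1515, 1.6356, -3.0944)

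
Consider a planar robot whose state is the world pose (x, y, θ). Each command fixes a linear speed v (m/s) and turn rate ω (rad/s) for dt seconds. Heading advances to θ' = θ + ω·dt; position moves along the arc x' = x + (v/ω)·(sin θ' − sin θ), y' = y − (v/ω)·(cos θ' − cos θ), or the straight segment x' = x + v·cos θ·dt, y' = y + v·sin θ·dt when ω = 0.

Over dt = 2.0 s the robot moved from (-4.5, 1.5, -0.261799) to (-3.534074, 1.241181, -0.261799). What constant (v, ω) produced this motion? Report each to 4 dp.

Δθ = -0.261799 − -0.261799 = 0.000000
ω = Δθ/dt = 0.000000/2.0 = 0.0000
ω = 0 → v = (Δx·cos θ + Δy·sin θ)/dt = 0.5000

v = 0.5000, ω = 0.0000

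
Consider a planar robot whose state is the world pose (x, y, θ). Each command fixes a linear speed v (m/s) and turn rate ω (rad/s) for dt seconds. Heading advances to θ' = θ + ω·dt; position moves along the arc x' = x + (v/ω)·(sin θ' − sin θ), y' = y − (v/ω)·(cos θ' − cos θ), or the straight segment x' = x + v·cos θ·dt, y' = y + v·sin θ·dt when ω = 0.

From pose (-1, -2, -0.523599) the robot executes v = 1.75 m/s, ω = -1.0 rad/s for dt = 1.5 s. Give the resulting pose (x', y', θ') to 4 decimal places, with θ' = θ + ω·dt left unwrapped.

θ' = -0.5236 + -1.0·1.5 = -2.0236
R = v/ω = 1.75/-1.0 = -1.7500
x' = -1 + -1.7500·(sin -2.0236 − sin -0.5236) = -0.3014
y' = -2 − -1.7500·(cos -2.0236 − cos -0.5236) = -4.2811

(-0.3014, -4.2811, -2.0236)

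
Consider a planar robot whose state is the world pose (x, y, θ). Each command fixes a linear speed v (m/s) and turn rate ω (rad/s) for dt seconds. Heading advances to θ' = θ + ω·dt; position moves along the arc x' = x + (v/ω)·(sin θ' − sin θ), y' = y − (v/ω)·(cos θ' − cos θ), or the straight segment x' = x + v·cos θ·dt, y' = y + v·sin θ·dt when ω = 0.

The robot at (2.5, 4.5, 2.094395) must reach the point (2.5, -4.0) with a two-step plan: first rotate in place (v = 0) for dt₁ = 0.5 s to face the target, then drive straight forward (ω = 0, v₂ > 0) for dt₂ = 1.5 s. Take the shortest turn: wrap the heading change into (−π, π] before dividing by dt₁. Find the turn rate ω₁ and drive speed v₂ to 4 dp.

heading to target = atan2(-4−4.5, 2.5−2.5) = -1.5708
Δθ = wrap(-1.5708 − 2.0944) = 2.6180; ω₁ = Δθ/dt₁ = 5.2360
distance = √((2.5−2.5)² + (-4−4.5)²) = 8.5000; v₂ = distance/dt₂ = 5.6667

ω₁ = 5.2360, v₂ = 5.6667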